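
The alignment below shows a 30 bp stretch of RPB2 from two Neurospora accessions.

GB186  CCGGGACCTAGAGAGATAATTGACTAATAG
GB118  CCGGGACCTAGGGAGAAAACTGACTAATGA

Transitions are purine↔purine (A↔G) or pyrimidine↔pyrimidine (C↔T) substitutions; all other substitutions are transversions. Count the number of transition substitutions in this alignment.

4

Mismatches occur at site 12 (A↔G, transition), site 17 (T↔A, transversion), site 20 (T↔C, transition), site 29 (A↔G, transition), site 30 (G↔A, transition).
Of the 5 differences, 4 transitions and 1 transversion, so the answer is 4.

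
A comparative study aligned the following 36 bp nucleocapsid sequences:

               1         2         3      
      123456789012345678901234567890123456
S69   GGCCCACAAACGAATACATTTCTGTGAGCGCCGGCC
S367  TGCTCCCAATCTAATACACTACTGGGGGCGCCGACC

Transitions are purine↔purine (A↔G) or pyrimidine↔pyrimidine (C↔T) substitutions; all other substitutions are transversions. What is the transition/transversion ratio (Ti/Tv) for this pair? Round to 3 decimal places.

Differing sites — 1:G/T (Tv); 4:C/T (Ti); 6:A/C (Tv); 10:A/T (Tv); 12:G/T (Tv); 19:T/C (Ti); 21:T/A (Tv); 25:T/G (Tv); 27:A/G (Ti); 34:G/A (Ti).
Of the 10 differences, 4 transitions and 6 transversions, so Ti/Tv = 4/6 = 0.667.

0.667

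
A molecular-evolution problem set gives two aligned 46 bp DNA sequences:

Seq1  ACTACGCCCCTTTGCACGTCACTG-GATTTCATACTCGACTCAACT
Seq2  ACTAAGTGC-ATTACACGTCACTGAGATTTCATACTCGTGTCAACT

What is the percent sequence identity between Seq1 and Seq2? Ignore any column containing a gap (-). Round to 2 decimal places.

Excluding the 2 gap columns leaves 44 comparable sites.
The sequences differ at positions 5 (C/A), 7 (C/T), 8 (C/G), 11 (T/A), 14 (G/A), 39 (A/T), 40 (C/G).
37 of the 44 comparable sites match, so the percent identity is 37/44 × 100 = 84.09%.

84.09%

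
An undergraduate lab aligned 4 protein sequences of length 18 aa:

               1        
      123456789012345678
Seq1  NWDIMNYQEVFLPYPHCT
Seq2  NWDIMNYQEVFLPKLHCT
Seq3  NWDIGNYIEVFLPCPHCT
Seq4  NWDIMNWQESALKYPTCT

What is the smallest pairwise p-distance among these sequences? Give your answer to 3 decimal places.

Pairwise Hamming distances:
  Seq1 vs Seq2: 2
  Seq1 vs Seq3: 3
  Seq1 vs Seq4: 5
  Seq2 vs Seq3: 4
  Seq2 vs Seq4: 7
  Seq3 vs Seq4: 8
The smallest is 2 mismatches, between Seq1 and Seq2; p = 2/18 = 0.111.

0.111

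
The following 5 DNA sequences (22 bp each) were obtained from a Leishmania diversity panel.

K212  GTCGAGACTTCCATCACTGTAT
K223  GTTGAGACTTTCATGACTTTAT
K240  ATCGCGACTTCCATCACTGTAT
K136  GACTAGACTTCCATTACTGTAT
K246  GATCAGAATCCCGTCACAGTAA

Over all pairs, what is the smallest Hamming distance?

Pairwise Hamming distances:
  K212 vs K223: 4
  K212 vs K240: 2
  K212 vs K136: 3
  K212 vs K246: 8
  K223 vs K240: 6
  K223 vs K136: 6
  K223 vs K246: 10
  K240 vs K136: 5
  K240 vs K246: 10
  K136 vs K246: 8
The smallest is 2, between K212 and K240.

2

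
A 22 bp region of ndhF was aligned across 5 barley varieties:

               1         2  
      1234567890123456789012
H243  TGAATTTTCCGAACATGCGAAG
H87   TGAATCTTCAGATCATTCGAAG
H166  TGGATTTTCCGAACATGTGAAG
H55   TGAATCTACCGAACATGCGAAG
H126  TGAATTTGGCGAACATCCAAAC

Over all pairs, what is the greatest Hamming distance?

Pairwise Hamming distances:
  H243 vs H87: 4
  H243 vs H166: 2
  H243 vs H55: 2
  H243 vs H126: 5
  H87 vs H166: 6
  H87 vs H55: 4
  H87 vs H126: 8
  H166 vs H55: 4
  H166 vs H126: 7
  H55 vs H126: 6
The largest is 8, between H87 and H126.

8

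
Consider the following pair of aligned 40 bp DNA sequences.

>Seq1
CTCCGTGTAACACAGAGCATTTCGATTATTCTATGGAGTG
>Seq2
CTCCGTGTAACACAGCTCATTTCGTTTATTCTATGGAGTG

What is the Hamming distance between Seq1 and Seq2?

3

The sequences differ at positions 16 (A/C), 17 (G/T), 25 (A/T).
That gives 3 mismatches out of 40 aligned sites, so the Hamming distance is 3.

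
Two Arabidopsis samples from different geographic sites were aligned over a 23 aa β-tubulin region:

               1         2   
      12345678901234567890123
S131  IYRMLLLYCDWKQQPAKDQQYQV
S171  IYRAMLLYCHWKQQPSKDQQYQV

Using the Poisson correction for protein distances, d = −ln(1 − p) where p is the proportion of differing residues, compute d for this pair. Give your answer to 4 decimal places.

0.1911

Differing sites — 4:M/A; 5:L/M; 10:D/H; 16:A/S.
p = 4/23 = 0.173913.
d = −ln(1 − 0.173913) = −ln(0.826087) = 0.1911.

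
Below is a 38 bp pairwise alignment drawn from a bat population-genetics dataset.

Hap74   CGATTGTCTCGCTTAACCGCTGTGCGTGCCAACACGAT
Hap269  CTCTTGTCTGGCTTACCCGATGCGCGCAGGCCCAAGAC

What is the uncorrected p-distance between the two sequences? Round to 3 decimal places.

The sequences differ at positions 2 (G/T), 3 (A/C), 10 (C/G), 16 (A/C), 20 (C/A), 23 (T/C), 27 (T/C), 28 (G/A), 29 (C/G), 30 (C/G), 31 (A/C), 32 (A/C), 35 (C/A), 38 (T/C).
There are 14 differences over 38 sites, so p = 14/38 = 0.368.

0.368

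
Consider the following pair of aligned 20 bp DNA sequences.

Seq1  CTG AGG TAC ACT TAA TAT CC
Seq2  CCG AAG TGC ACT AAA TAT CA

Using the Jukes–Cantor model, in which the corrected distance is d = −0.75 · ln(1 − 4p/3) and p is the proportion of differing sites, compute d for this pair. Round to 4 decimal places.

Mismatches occur at site 2 (T↔C), site 5 (G↔A), site 8 (A↔G), site 13 (T↔A), site 20 (C↔A).
p = 5/20 = 0.250000.
d = −0.75 · ln(1 − (4/3)·0.250000) = −0.75 · ln(0.666667) = −0.75 · (-0.405465) = 0.3041.

0.3041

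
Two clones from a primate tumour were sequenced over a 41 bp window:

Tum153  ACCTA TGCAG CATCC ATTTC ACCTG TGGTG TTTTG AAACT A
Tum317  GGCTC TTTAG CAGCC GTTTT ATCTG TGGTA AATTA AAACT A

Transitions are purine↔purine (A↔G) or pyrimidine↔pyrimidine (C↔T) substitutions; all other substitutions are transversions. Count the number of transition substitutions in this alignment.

7

Mismatches occur at site 1 (A/G, transition), site 2 (C/G, transversion), site 5 (A/C, transversion), site 7 (G/T, transversion), site 8 (C/T, transition), site 13 (T/G, transversion), site 16 (A/G, transition), site 20 (C/T, transition), site 22 (C/T, transition), site 30 (G/A, transition), site 31 (T/A, transversion), site 32 (T/A, transversion), site 35 (G/A, transition).
Of the 13 differences, 7 transitions and 6 transversions, so the answer is 7.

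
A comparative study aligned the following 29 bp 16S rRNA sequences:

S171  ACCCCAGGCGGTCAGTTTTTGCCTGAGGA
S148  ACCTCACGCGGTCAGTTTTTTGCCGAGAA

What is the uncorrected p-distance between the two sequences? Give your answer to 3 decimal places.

0.207

Mismatches occur at site 4 (C/T), site 7 (G/C), site 21 (G/T), site 22 (C/G), site 24 (T/C), site 28 (G/A).
There are 6 differences over 29 sites, so p = 6/29 = 0.207.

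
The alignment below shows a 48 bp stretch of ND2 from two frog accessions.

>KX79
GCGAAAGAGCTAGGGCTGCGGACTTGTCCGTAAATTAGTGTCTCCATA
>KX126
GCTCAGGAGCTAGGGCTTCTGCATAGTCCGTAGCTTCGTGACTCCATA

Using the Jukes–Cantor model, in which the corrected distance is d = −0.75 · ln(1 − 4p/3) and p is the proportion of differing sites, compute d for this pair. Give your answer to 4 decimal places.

Mismatches occur at site 3 (G↔T), site 4 (A↔C), site 6 (A↔G), site 18 (G↔T), site 20 (G↔T), site 22 (A↔C), site 23 (C↔A), site 25 (T↔A), site 33 (A↔G), site 34 (A↔C), site 37 (A↔C), site 41 (T↔A).
p = 12/48 = 0.250000.
d = −0.75 · ln(1 − (4/3)·0.250000) = −0.75 · ln(0.666667) = −0.75 · (-0.405465) = 0.3041.

0.3041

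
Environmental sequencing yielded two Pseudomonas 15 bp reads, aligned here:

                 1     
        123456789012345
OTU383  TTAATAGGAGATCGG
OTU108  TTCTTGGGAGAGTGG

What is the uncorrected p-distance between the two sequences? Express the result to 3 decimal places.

0.333

Differing sites — 3:A/C; 4:A/T; 6:A/G; 12:T/G; 13:C/T.
There are 5 differences over 15 sites, so p = 5/15 = 0.333.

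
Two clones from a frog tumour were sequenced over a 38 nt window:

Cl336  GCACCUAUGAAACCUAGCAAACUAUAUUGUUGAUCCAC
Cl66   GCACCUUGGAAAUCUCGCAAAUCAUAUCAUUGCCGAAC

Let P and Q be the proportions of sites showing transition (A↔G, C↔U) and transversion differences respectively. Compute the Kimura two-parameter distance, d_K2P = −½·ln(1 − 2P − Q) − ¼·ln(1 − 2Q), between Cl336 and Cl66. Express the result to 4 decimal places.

0.4158

The sequences differ at positions 7 (A/U, transversion), 8 (U/G, transversion), 13 (C/U, transition), 16 (A/C, transversion), 22 (C/U, transition), 23 (U/C, transition), 28 (U/C, transition), 29 (G/A, transition), 33 (A/C, transversion), 34 (U/C, transition), 35 (C/G, transversion), 36 (C/A, transversion).
Of the 12 differences, 6 transitions and 6 transversions over 38 sites: P = 6/38 = 0.157895, Q = 6/38 = 0.157895.
d = −0.5·ln(0.526315) − 0.25·ln(0.684210) = −0.5·(-0.641855) − 0.25·(-0.379490) = 0.4158.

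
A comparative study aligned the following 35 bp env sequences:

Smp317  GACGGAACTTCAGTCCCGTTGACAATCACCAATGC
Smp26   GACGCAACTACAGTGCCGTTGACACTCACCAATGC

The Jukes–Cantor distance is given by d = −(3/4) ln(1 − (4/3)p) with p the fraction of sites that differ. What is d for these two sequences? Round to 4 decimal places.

0.1240

The sequences differ at positions 5 (G/C), 10 (T/A), 15 (C/G), 25 (A/C).
p = 4/35 = 0.114286.
d = −0.75 · ln(1 − (4/3)·0.114286) = −0.75 · ln(0.847619) = −0.75 · (-0.165324) = 0.1240.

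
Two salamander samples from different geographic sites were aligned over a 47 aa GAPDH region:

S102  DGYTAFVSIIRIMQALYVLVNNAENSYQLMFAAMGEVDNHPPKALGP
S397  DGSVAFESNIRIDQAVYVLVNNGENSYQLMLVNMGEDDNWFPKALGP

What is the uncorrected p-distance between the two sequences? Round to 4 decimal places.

The sequences differ at positions 3 (Y/S), 4 (T/V), 7 (V/E), 9 (I/N), 13 (M/D), 16 (L/V), 23 (A/G), 31 (F/L), 32 (A/V), 33 (A/N), 37 (V/D), 40 (H/W), 41 (P/F).
There are 13 differences over 47 sites, so p = 13/47 = 0.2766.

0.2766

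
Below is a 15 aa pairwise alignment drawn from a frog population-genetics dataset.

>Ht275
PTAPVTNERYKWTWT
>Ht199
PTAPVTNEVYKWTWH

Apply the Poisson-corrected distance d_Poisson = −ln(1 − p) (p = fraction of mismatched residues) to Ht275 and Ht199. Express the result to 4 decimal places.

Differing sites — 9:R/V; 15:T/H.
p = 2/15 = 0.133333.
d = −ln(1 − 0.133333) = −ln(0.866667) = 0.1431.

0.1431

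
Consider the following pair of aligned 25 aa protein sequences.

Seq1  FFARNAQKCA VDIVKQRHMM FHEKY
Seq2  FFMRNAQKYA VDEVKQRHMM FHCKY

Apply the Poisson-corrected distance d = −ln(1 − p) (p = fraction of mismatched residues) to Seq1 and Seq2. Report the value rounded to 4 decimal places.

0.1744

The sequences differ at positions 3 (A/M), 9 (C/Y), 13 (I/E), 23 (E/C).
p = 4/25 = 0.160000.
d = −ln(1 − 0.160000) = −ln(0.840000) = 0.1744.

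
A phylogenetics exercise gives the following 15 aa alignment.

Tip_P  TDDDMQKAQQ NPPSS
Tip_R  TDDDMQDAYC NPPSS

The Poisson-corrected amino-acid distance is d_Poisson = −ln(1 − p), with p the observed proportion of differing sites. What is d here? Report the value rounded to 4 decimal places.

0.2231

The sequences differ at positions 7 (K/D), 9 (Q/Y), 10 (Q/C).
p = 3/15 = 0.200000.
d = −ln(1 − 0.200000) = −ln(0.800000) = 0.2231.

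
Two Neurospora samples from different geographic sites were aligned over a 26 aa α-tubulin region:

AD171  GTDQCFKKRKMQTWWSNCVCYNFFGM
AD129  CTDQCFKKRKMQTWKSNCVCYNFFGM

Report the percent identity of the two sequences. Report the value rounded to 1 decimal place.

92.3%

The sequences differ at positions 1 (G/C), 15 (W/K).
24 of the 26 sites match, so the percent identity is 24/26 × 100 = 92.3%.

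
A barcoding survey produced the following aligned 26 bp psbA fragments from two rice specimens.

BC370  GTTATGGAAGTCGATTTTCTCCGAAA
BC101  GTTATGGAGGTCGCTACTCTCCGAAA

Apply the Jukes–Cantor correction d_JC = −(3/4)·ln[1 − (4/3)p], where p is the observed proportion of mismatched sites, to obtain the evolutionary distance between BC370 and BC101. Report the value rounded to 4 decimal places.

0.1722

The sequences differ at positions 9 (A/G), 14 (A/C), 16 (T/A), 17 (T/C).
p = 4/26 = 0.153846.
d = −0.75 · ln(1 − (4/3)·0.153846) = −0.75 · ln(0.794872) = −0.75 · (-0.229574) = 0.1722.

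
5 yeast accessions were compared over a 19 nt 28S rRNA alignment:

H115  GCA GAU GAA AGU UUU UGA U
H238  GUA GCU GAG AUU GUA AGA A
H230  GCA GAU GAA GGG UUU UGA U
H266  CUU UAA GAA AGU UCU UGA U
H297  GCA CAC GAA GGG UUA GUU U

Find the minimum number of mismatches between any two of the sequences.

2

Pairwise Hamming distances:
  H115 vs H238: 8
  H115 vs H230: 2
  H115 vs H266: 6
  H115 vs H297: 8
  H238 vs H230: 10
  H238 vs H266: 12
  H238 vs H297: 13
  H230 vs H266: 8
  H230 vs H297: 6
  H266 vs H297: 12
The smallest is 2, between H115 and H230.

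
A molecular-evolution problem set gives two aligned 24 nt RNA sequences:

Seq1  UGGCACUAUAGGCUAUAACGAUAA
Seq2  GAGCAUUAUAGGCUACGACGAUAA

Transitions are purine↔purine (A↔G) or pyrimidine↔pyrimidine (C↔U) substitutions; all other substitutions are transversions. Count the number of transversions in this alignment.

The sequences differ at positions 1 (U/G, transversion), 2 (G/A, transition), 6 (C/U, transition), 16 (U/C, transition), 17 (A/G, transition).
Of the 5 differences, 4 transitions and 1 transversion, so the answer is 1.

1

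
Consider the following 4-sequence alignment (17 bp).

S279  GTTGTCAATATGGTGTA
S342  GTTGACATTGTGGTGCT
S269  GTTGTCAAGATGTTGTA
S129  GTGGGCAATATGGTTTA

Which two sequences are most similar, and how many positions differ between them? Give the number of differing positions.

2

Pairwise Hamming distances:
  S279 vs S342: 5
  S279 vs S269: 2
  S279 vs S129: 3
  S342 vs S269: 7
  S342 vs S129: 7
  S269 vs S129: 5
The smallest is 2, between S279 and S269.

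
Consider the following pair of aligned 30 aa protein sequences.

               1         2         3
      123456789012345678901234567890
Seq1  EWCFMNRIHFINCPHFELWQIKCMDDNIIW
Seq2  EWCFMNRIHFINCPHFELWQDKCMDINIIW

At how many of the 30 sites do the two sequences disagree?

2

Mismatches occur at site 21 (I→D), site 26 (D→I).
That gives 2 mismatches out of 30 aligned sites, so the Hamming distance is 2.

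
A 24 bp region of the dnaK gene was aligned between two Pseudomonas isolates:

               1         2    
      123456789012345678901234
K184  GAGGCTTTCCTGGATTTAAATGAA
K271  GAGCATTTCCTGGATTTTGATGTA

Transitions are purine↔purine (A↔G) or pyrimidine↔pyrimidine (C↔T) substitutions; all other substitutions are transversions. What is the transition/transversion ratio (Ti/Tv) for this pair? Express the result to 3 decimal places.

0.250

The sequences differ at positions 4 (G/C, transversion), 5 (C/A, transversion), 18 (A/T, transversion), 19 (A/G, transition), 23 (A/T, transversion).
Of the 5 differences, 1 transition and 4 transversions, so Ti/Tv = 1/4 = 0.250.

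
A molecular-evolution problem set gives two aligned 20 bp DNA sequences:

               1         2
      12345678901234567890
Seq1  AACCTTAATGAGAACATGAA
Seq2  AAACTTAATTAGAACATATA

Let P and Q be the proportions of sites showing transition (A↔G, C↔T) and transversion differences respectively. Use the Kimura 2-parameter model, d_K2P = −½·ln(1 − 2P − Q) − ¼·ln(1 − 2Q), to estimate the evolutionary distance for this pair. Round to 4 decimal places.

Mismatches occur at site 3 (C↔A, transversion), site 10 (G↔T, transversion), site 18 (G↔A, transition), site 19 (A↔T, transversion).
Of the 4 differences, 1 transition and 3 transversions over 20 sites: P = 1/20 = 0.050000, Q = 3/20 = 0.150000.
d = −0.5·ln(0.750000) − 0.25·ln(0.700000) = −0.5·(-0.287682) − 0.25·(-0.356675) = 0.2330.

0.2330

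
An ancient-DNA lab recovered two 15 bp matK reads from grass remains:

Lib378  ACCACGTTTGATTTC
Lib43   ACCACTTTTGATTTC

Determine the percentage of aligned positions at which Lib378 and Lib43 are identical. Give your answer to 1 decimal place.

A single mismatch occurs at site 6 (G↔T).
14 of the 15 sites match, so the percent identity is 14/15 × 100 = 93.3%.

93.3%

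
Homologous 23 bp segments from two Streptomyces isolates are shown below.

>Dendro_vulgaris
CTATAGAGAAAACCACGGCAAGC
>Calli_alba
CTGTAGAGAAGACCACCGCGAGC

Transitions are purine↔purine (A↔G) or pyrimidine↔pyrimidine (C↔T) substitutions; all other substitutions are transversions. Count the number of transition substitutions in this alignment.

3

Mismatches occur at site 3 (A→G, transition), site 11 (A→G, transition), site 17 (G→C, transversion), site 20 (A→G, transition).
Of the 4 differences, 3 transitions and 1 transversion, so the answer is 3.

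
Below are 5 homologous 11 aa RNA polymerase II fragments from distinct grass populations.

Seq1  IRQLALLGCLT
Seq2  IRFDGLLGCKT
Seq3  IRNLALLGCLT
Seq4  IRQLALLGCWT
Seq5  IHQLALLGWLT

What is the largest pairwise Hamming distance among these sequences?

Pairwise Hamming distances:
  Seq1 vs Seq2: 4
  Seq1 vs Seq3: 1
  Seq1 vs Seq4: 1
  Seq1 vs Seq5: 2
  Seq2 vs Seq3: 4
  Seq2 vs Seq4: 4
  Seq2 vs Seq5: 6
  Seq3 vs Seq4: 2
  Seq3 vs Seq5: 3
  Seq4 vs Seq5: 3
The largest is 6, between Seq2 and Seq5.

6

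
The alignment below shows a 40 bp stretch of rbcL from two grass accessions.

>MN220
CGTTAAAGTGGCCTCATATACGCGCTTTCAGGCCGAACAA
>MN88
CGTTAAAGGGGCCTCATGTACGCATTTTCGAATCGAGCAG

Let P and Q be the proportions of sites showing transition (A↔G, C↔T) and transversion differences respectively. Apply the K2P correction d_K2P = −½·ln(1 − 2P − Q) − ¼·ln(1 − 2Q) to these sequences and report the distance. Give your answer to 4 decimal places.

0.3350

Mismatches occur at site 9 (T→G, transversion), site 18 (A→G, transition), site 24 (G→A, transition), site 25 (C→T, transition), site 30 (A→G, transition), site 31 (G→A, transition), site 32 (G→A, transition), site 33 (C→T, transition), site 37 (A→G, transition), site 40 (A→G, transition).
Of the 10 differences, 9 transitions and 1 transversion over 40 sites: P = 9/40 = 0.225000, Q = 1/40 = 0.025000.
d = −0.5·ln(0.525000) − 0.25·ln(0.950000) = −0.5·(-0.644357) − 0.25·(-0.051293) = 0.3350.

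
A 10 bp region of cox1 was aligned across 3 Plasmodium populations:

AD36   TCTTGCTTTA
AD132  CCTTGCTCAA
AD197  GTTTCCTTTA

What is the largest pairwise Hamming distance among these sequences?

Pairwise Hamming distances:
  AD36 vs AD132: 3
  AD36 vs AD197: 3
  AD132 vs AD197: 5
The largest is 5, between AD132 and AD197.

5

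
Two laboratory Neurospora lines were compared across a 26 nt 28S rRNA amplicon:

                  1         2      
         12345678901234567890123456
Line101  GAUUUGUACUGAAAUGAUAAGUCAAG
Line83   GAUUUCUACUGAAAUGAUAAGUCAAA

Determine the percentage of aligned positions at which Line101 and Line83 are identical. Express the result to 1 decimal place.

Differing sites — 6:G/C; 26:G/A.
24 of the 26 sites match, so the percent identity is 24/26 × 100 = 92.3%.

92.3%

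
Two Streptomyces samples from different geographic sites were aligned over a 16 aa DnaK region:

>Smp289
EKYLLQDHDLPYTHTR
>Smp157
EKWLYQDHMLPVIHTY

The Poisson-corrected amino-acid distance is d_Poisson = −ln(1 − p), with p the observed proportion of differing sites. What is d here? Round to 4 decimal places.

0.4700

Mismatches occur at site 3 (Y→W), site 5 (L→Y), site 9 (D→M), site 12 (Y→V), site 13 (T→I), site 16 (R→Y).
p = 6/16 = 0.375000.
d = −ln(1 − 0.375000) = −ln(0.625000) = 0.4700.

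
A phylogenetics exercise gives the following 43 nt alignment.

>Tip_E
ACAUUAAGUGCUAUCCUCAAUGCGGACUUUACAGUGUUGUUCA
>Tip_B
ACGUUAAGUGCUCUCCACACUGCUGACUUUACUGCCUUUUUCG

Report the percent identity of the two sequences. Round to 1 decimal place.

76.7%

Mismatches occur at site 3 (A/G), site 13 (A/C), site 17 (U/A), site 20 (A/C), site 24 (G/U), site 33 (A/U), site 35 (U/C), site 36 (G/C), site 39 (G/U), site 43 (A/G).
33 of the 43 sites match, so the percent identity is 33/43 × 100 = 76.7%.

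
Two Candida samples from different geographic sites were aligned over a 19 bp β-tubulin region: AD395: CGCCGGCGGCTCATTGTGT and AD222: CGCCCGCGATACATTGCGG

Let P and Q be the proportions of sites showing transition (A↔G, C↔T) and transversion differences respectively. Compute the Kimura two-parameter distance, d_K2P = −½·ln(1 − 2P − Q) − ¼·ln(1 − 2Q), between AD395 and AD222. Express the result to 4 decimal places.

Differing sites — 5:G/C (Tv); 9:G/A (Ti); 10:C/T (Ti); 11:T/A (Tv); 17:T/C (Ti); 19:T/G (Tv).
Of the 6 differences, 3 transitions and 3 transversions over 19 sites: P = 3/19 = 0.157895, Q = 3/19 = 0.157895.
d = −0.5·ln(0.526315) − 0.25·ln(0.684210) = −0.5·(-0.641855) − 0.25·(-0.379490) = 0.4158.

0.4158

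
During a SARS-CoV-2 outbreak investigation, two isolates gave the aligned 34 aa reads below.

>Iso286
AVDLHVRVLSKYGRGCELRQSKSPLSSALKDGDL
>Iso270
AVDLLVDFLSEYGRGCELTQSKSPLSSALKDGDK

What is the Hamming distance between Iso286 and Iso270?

Mismatches occur at site 5 (H/L), site 7 (R/D), site 8 (V/F), site 11 (K/E), site 19 (R/T), site 34 (L/K).
That gives 6 mismatches out of 34 aligned sites, so the Hamming distance is 6.

6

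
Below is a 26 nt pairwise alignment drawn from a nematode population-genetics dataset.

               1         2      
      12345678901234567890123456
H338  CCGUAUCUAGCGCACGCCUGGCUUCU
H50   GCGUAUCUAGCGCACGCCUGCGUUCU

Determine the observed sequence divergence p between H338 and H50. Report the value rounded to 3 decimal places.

0.115

Differing sites — 1:C/G; 21:G/C; 22:C/G.
There are 3 differences over 26 sites, so p = 3/26 = 0.115.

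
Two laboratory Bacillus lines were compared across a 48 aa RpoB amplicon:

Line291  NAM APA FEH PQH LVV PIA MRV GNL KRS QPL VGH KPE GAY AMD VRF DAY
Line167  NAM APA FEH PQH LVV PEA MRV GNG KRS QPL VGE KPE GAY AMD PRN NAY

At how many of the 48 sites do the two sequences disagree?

Mismatches occur at site 17 (I/E), site 24 (L/G), site 33 (H/E), site 43 (V/P), site 45 (F/N), site 46 (D/N).
That gives 6 mismatches out of 48 aligned sites, so the Hamming distance is 6.

6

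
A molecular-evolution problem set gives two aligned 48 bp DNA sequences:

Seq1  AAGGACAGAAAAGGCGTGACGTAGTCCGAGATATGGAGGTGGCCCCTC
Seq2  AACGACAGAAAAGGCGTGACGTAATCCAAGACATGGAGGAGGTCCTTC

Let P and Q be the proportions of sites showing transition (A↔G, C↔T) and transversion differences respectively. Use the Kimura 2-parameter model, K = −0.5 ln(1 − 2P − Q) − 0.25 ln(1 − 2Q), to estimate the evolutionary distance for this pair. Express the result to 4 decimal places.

Mismatches occur at site 3 (G→C, transversion), site 24 (G→A, transition), site 28 (G→A, transition), site 32 (T→C, transition), site 40 (T→A, transversion), site 43 (C→T, transition), site 46 (C→T, transition).
Of the 7 differences, 5 transitions and 2 transversions over 48 sites: P = 5/48 = 0.104167, Q = 2/48 = 0.041667.
d = −0.5·ln(0.749999) − 0.25·ln(0.916666) = −0.5·(-0.287683) − 0.25·(-0.087012) = 0.1656.

0.1656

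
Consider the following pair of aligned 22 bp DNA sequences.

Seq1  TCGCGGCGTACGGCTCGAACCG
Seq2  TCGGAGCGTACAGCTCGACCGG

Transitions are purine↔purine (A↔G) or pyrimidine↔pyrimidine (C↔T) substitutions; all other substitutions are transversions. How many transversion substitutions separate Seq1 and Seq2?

The sequences differ at positions 4 (C/G, transversion), 5 (G/A, transition), 12 (G/A, transition), 19 (A/C, transversion), 21 (C/G, transversion).
Of the 5 differences, 2 transitions and 3 transversions, so the answer is 3.

3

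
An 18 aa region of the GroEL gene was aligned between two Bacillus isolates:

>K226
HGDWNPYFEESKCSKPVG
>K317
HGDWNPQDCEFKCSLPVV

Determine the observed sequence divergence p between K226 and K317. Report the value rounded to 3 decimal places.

0.333

The sequences differ at positions 7 (Y/Q), 8 (F/D), 9 (E/C), 11 (S/F), 15 (K/L), 18 (G/V).
There are 6 differences over 18 sites, so p = 6/18 = 0.333.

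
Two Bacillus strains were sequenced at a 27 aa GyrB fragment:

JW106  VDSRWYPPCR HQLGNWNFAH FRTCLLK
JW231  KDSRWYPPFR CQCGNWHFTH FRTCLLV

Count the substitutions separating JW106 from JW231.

7

Mismatches occur at site 1 (V→K), site 9 (C→F), site 11 (H→C), site 13 (L→C), site 17 (N→H), site 19 (A→T), site 27 (K→V).
That gives 7 mismatches out of 27 aligned sites, so the Hamming distance is 7.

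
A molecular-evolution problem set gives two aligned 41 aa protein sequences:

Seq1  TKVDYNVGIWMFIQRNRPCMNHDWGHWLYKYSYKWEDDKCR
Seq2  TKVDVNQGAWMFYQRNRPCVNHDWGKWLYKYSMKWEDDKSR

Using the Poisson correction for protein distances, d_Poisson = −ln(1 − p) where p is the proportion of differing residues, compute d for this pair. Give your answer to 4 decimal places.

0.2171

Mismatches occur at site 5 (Y/V), site 7 (V/Q), site 9 (I/A), site 13 (I/Y), site 20 (M/V), site 26 (H/K), site 33 (Y/M), site 40 (C/S).
p = 8/41 = 0.195122.
d = −ln(1 − 0.195122) = −ln(0.804878) = 0.2171.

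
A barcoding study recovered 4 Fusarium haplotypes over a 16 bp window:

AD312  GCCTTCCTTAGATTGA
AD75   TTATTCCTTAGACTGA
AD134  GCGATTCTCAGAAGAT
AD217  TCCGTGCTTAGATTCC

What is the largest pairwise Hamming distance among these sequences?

Pairwise Hamming distances:
  AD312 vs AD75: 4
  AD312 vs AD134: 8
  AD312 vs AD217: 5
  AD75 vs AD134: 10
  AD75 vs AD217: 7
  AD134 vs AD217: 9
The largest is 10, between AD75 and AD134.

10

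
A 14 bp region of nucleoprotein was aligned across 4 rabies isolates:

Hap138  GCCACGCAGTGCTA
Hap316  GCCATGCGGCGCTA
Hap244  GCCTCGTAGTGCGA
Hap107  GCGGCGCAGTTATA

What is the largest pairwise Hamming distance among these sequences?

7

Pairwise Hamming distances:
  Hap138 vs Hap316: 3
  Hap138 vs Hap244: 3
  Hap138 vs Hap107: 4
  Hap316 vs Hap244: 6
  Hap316 vs Hap107: 7
  Hap244 vs Hap107: 6
The largest is 7, between Hap316 and Hap107.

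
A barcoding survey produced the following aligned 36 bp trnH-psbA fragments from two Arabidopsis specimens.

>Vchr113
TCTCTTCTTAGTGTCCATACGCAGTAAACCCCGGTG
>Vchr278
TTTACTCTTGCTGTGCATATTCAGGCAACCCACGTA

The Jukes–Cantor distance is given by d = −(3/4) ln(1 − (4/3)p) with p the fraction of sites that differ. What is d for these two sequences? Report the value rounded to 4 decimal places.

The sequences differ at positions 2 (C/T), 4 (C/A), 5 (T/C), 10 (A/G), 11 (G/C), 15 (C/G), 20 (C/T), 21 (G/T), 25 (T/G), 26 (A/C), 32 (C/A), 33 (G/C), 36 (G/A).
p = 13/36 = 0.361111.
d = −0.75 · ln(1 − (4/3)·0.361111) = −0.75 · ln(0.518519) = −0.75 · (-0.656779) = 0.4926.

0.4926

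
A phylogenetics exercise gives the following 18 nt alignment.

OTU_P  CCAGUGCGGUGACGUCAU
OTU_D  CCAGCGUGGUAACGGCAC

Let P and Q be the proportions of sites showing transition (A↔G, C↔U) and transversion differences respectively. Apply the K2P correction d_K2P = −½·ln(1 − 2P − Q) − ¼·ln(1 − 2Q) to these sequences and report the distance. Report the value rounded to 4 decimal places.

The sequences differ at positions 5 (U/C, transition), 7 (C/U, transition), 11 (G/A, transition), 15 (U/G, transversion), 18 (U/C, transition).
Of the 5 differences, 4 transitions and 1 transversion over 18 sites: P = 4/18 = 0.222222, Q = 1/18 = 0.055556.
d = −0.5·ln(0.500000) − 0.25·ln(0.888888) = −0.5·(-0.693147) − 0.25·(-0.117784) = 0.3760.

0.3760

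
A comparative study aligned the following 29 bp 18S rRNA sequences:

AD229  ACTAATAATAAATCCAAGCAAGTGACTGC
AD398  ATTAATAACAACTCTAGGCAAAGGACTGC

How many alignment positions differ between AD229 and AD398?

Differing sites — 2:C/T; 9:T/C; 12:A/C; 15:C/T; 17:A/G; 22:G/A; 23:T/G.
That gives 7 mismatches out of 29 aligned sites, so the Hamming distance is 7.

7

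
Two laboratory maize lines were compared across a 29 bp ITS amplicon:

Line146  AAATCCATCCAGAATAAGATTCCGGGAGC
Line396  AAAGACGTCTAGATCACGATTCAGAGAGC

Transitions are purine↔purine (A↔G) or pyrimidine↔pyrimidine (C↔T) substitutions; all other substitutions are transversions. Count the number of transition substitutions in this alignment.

4

Differing sites — 4:T/G (Tv); 5:C/A (Tv); 7:A/G (Ti); 10:C/T (Ti); 14:A/T (Tv); 15:T/C (Ti); 17:A/C (Tv); 23:C/A (Tv); 25:G/A (Ti).
Of the 9 differences, 4 transitions and 5 transversions, so the answer is 4.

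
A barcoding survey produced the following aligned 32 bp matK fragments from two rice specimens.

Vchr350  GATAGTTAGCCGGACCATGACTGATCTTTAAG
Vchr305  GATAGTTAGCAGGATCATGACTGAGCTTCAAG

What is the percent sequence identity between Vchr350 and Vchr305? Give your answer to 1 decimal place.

Mismatches occur at site 11 (C→A), site 15 (C→T), site 25 (T→G), site 29 (T→C).
28 of the 32 sites match, so the percent identity is 28/32 × 100 = 87.5%.

87.5%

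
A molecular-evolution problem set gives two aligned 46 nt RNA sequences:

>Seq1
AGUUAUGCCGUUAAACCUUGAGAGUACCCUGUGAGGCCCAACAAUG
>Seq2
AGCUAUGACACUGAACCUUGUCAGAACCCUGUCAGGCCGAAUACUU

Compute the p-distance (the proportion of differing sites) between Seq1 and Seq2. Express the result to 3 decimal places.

0.283

Differing sites — 3:U/C; 8:C/A; 10:G/A; 11:U/C; 13:A/G; 21:A/U; 22:G/C; 25:U/A; 33:G/C; 39:C/G; 42:C/U; 44:A/C; 46:G/U.
There are 13 differences over 46 sites, so p = 13/46 = 0.283.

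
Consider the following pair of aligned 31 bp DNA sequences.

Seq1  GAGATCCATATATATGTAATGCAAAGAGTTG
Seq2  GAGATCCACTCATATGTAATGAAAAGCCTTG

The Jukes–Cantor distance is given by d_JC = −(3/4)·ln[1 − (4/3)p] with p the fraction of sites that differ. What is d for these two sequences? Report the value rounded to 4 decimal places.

0.2239

Mismatches occur at site 9 (T↔C), site 10 (A↔T), site 11 (T↔C), site 22 (C↔A), site 27 (A↔C), site 28 (G↔C).
p = 6/31 = 0.193548.
d = −0.75 · ln(1 − (4/3)·0.193548) = −0.75 · ln(0.741936) = −0.75 · (-0.298492) = 0.2239.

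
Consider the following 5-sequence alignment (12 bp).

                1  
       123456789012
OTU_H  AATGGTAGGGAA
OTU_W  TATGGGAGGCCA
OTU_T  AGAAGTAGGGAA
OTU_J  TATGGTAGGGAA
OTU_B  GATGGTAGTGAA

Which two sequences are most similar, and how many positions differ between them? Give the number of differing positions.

1

Pairwise Hamming distances:
  OTU_H vs OTU_W: 4
  OTU_H vs OTU_T: 3
  OTU_H vs OTU_J: 1
  OTU_H vs OTU_B: 2
  OTU_W vs OTU_T: 7
  OTU_W vs OTU_J: 3
  OTU_W vs OTU_B: 5
  OTU_T vs OTU_J: 4
  OTU_T vs OTU_B: 5
  OTU_J vs OTU_B: 2
The smallest is 1, between OTU_H and OTU_J.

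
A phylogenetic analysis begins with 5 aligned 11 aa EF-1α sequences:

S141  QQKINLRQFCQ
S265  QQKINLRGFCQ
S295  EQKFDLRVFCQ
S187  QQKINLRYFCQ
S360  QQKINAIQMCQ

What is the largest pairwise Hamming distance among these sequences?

7

Pairwise Hamming distances:
  S141 vs S265: 1
  S141 vs S295: 4
  S141 vs S187: 1
  S141 vs S360: 3
  S265 vs S295: 4
  S265 vs S187: 1
  S265 vs S360: 4
  S295 vs S187: 4
  S295 vs S360: 7
  S187 vs S360: 4
The largest is 7, between S295 and S360.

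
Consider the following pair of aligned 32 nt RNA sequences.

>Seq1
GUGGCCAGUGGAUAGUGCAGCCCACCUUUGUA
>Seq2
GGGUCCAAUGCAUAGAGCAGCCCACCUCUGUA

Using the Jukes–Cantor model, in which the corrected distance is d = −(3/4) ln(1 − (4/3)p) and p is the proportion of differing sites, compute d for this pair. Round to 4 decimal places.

Differing sites — 2:U/G; 4:G/U; 8:G/A; 11:G/C; 16:U/A; 28:U/C.
p = 6/32 = 0.187500.
d = −0.75 · ln(1 − (4/3)·0.187500) = −0.75 · ln(0.750000) = −0.75 · (-0.287682) = 0.2158.

0.2158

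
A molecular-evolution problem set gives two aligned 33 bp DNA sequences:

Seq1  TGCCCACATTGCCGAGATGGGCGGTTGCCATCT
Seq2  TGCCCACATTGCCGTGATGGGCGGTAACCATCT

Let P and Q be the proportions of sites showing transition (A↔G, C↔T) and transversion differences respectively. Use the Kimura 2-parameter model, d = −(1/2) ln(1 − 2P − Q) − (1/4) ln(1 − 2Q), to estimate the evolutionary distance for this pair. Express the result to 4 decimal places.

Differing sites — 15:A/T (Tv); 26:T/A (Tv); 27:G/A (Ti).
Of the 3 differences, 1 transition and 2 transversions over 33 sites: P = 1/33 = 0.030303, Q = 2/33 = 0.060606.
d = −0.5·ln(0.878788) − 0.25·ln(0.878788) = −0.5·(-0.129212) − 0.25·(-0.129212) = 0.0969.

0.0969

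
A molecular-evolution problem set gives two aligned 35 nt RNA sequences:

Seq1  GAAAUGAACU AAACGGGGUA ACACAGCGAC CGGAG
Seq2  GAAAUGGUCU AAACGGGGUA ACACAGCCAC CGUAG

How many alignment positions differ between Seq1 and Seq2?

Mismatches occur at site 7 (A↔G), site 8 (A↔U), site 28 (G↔C), site 33 (G↔U).
That gives 4 mismatches out of 35 aligned sites, so the Hamming distance is 4.

4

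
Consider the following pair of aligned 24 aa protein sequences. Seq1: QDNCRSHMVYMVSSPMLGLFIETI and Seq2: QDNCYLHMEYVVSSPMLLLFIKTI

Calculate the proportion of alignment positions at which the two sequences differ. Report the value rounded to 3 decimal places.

Differing sites — 5:R/Y; 6:S/L; 9:V/E; 11:M/V; 18:G/L; 22:E/K.
There are 6 differences over 24 sites, so p = 6/24 = 0.250.

0.250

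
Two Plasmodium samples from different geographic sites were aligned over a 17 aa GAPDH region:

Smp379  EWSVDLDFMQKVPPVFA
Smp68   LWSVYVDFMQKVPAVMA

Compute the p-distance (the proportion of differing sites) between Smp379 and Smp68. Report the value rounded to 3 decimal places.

Mismatches occur at site 1 (E/L), site 5 (D/Y), site 6 (L/V), site 14 (P/A), site 16 (F/M).
There are 5 differences over 17 sites, so p = 5/17 = 0.294.

0.294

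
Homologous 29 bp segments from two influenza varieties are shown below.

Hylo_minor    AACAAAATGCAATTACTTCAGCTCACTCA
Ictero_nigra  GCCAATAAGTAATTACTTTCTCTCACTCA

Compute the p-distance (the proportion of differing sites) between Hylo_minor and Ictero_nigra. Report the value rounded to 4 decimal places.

0.2759

Differing sites — 1:A/G; 2:A/C; 6:A/T; 8:T/A; 10:C/T; 19:C/T; 20:A/C; 21:G/T.
There are 8 differences over 29 sites, so p = 8/29 = 0.2759.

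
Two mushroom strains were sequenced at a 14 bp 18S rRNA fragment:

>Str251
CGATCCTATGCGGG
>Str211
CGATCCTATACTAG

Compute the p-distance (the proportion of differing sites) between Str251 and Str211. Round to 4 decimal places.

0.2143

Differing sites — 10:G/A; 12:G/T; 13:G/A.
There are 3 differences over 14 sites, so p = 3/14 = 0.2143.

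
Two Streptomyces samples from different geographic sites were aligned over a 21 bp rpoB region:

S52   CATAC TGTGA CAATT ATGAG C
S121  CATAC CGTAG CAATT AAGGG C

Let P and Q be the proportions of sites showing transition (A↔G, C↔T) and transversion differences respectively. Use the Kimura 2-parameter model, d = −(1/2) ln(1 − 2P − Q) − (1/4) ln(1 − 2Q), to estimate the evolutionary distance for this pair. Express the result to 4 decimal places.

0.3048

Differing sites — 6:T/C (Ti); 9:G/A (Ti); 10:A/G (Ti); 17:T/A (Tv); 19:A/G (Ti).
Of the 5 differences, 4 transitions and 1 transversion over 21 sites: P = 4/21 = 0.190476, Q = 1/21 = 0.047619.
d = −0.5·ln(0.571429) − 0.25·ln(0.904762) = −0.5·(-0.559615) − 0.25·(-0.100083) = 0.3048.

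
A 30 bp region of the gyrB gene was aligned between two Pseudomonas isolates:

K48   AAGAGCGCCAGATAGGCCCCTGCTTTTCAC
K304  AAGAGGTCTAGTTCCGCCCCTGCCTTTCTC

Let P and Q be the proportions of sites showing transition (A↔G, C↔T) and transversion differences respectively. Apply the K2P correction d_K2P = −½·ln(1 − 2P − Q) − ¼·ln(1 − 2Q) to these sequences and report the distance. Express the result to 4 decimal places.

0.3304

The sequences differ at positions 6 (C/G, transversion), 7 (G/T, transversion), 9 (C/T, transition), 12 (A/T, transversion), 14 (A/C, transversion), 15 (G/C, transversion), 24 (T/C, transition), 29 (A/T, transversion).
Of the 8 differences, 2 transitions and 6 transversions over 30 sites: P = 2/30 = 0.066667, Q = 6/30 = 0.200000.
d = −0.5·ln(0.666666) − 0.25·ln(0.600000) = −0.5·(-0.405466) − 0.25·(-0.510826) = 0.3304.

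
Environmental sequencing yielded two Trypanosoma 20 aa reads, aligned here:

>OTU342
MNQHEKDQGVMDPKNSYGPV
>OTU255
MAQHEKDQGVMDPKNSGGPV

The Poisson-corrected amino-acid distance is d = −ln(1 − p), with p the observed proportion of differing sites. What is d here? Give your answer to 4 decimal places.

0.1054

The sequences differ at positions 2 (N/A), 17 (Y/G).
p = 2/20 = 0.100000.
d = −ln(1 − 0.100000) = −ln(0.900000) = 0.1054.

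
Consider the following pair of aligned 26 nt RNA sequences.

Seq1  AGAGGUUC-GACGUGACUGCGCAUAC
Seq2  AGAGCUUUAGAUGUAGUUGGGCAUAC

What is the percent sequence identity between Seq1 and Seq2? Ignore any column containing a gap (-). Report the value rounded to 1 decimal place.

Excluding the 1 gap column leaves 25 comparable sites.
The sequences differ at positions 5 (G/C), 8 (C/U), 12 (C/U), 15 (G/A), 16 (A/G), 17 (C/U), 20 (C/G).
18 of the 25 comparable sites match, so the percent identity is 18/25 × 100 = 72.0%.

72.0%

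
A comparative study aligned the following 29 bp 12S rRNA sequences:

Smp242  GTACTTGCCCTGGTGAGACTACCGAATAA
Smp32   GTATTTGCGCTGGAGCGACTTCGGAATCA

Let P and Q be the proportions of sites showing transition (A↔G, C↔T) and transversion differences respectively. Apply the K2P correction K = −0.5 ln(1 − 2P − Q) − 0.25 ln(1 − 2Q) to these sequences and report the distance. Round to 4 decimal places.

The sequences differ at positions 4 (C/T, transition), 9 (C/G, transversion), 14 (T/A, transversion), 16 (A/C, transversion), 21 (A/T, transversion), 23 (C/G, transversion), 28 (A/C, transversion).
Of the 7 differences, 1 transition and 6 transversions over 29 sites: P = 1/29 = 0.034483, Q = 6/29 = 0.206897.
d = −0.5·ln(0.724137) − 0.25·ln(0.586206) = −0.5·(-0.322775) − 0.25·(-0.534084) = 0.2949.

0.2949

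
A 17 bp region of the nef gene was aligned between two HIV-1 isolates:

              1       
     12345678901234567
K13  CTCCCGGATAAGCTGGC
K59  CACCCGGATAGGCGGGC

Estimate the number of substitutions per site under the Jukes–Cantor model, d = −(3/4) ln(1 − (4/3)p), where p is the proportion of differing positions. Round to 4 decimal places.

0.2012

The sequences differ at positions 2 (T/A), 11 (A/G), 14 (T/G).
p = 3/17 = 0.176471.
d = −0.75 · ln(1 − (4/3)·0.176471) = −0.75 · ln(0.764705) = −0.75 · (-0.268265) = 0.2012.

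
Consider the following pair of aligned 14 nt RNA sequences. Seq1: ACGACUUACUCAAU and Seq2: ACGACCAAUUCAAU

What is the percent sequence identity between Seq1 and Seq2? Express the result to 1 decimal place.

78.6%

Differing sites — 6:U/C; 7:U/A; 9:C/U.
11 of the 14 sites match, so the percent identity is 11/14 × 100 = 78.6%.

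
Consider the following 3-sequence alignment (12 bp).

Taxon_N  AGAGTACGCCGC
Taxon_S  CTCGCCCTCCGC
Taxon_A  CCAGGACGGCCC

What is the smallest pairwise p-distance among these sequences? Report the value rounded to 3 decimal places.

Pairwise Hamming distances:
  Taxon_N vs Taxon_S: 6
  Taxon_N vs Taxon_A: 5
  Taxon_S vs Taxon_A: 7
The smallest is 5 mismatches, between Taxon_N and Taxon_A; p = 5/12 = 0.417.

0.417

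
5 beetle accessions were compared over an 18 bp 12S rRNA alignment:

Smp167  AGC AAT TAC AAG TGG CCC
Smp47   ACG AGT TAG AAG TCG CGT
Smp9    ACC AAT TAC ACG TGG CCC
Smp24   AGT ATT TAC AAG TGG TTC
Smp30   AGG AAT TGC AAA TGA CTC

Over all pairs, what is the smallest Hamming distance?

2

Pairwise Hamming distances:
  Smp167 vs Smp47: 7
  Smp167 vs Smp9: 2
  Smp167 vs Smp24: 4
  Smp167 vs Smp30: 5
  Smp47 vs Smp9: 7
  Smp47 vs Smp24: 8
  Smp47 vs Smp30: 9
  Smp9 vs Smp24: 6
  Smp9 vs Smp30: 7
  Smp24 vs Smp30: 6
The smallest is 2, between Smp167 and Smp9.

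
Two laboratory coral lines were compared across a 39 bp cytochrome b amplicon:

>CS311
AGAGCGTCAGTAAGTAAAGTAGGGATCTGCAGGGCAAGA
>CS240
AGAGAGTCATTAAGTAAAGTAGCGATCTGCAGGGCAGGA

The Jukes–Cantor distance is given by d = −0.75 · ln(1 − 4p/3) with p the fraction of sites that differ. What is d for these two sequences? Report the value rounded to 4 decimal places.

0.1103

Mismatches occur at site 5 (C/A), site 10 (G/T), site 23 (G/C), site 37 (A/G).
p = 4/39 = 0.102564.
d = −0.75 · ln(1 − (4/3)·0.102564) = −0.75 · ln(0.863248) = −0.75 · (-0.147053) = 0.1103.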